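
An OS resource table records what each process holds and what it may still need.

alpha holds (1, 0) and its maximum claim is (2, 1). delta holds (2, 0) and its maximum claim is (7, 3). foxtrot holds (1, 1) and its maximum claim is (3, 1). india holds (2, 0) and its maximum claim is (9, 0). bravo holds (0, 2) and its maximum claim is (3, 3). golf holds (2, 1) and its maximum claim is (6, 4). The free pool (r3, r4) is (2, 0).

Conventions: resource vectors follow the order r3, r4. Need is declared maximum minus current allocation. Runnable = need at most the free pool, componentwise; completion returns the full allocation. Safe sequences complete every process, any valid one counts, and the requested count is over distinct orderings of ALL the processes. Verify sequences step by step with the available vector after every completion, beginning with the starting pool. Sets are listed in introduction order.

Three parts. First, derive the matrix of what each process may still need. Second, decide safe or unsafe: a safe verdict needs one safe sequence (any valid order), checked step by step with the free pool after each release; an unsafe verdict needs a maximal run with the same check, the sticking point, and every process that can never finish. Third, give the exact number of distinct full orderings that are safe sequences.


(1) Remaining need (order r3, r4):
  alpha: (1, 1)
  delta: (5, 3)
  foxtrot: (2, 0)
  india: (7, 0)
  bravo: (3, 1)
  golf: (4, 3)
(2) The state is SAFE; one workable sequence: foxtrot, alpha, bravo, golf, delta, india.
Key observation: at foxtrot the run first touches a limit — (2, 0) against (2, 0), exact on a resource it actually requests.
Verifying each step:
  pool = (2, 0)
  run foxtrot (needs (2, 0), free (2, 0)); after release of (1, 1) the pool is (3, 1)
  run alpha (needs (1, 1), free (3, 1)); after release of (1, 0) the pool is (4, 1)
  run bravo (needs (3, 1), free (4, 1)); after release of (0, 2) the pool is (4, 3)
  run golf (needs (4, 3), free (4, 3)); after release of (2, 1) the pool is (6, 4)
  run delta (needs (5, 3), free (6, 4)); after release of (2, 0) the pool is (8, 4)
  run india (needs (7, 0), free (8, 4)); after release of (2, 0) the pool is (10, 4)
(3) Precisely 2 of the possible complete orderings are safe sequences.


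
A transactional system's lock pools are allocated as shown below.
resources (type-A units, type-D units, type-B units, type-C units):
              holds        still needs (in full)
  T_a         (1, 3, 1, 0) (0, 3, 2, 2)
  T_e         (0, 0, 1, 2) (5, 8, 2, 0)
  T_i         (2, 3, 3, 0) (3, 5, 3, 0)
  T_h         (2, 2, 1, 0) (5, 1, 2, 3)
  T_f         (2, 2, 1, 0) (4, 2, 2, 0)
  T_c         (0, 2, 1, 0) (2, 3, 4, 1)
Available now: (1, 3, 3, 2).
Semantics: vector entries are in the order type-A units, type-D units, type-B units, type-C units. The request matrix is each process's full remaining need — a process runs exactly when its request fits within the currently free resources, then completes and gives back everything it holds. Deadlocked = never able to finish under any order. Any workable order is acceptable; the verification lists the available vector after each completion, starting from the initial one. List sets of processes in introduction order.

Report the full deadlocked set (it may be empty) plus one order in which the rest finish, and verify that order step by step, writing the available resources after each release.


The deadlocked set is T_e, T_i, T_h and T_f.
Key observation: type-A units is the bottleneck — with T_a, T_c done the pool holds (2, 8, 5, 2), short of every remaining need.
One completion order for the rest: T_a, T_c. Step-by-step check:
  pool = (1, 3, 3, 2)
  T_a needs (0, 3, 2, 2) <= (1, 3, 3, 2) -> finishes; pool += (1, 3, 1, 0) = (2, 6, 4, 2)
  T_c needs (2, 3, 4, 1) <= (2, 6, 4, 2) -> finishes; pool += (0, 2, 1, 0) = (2, 8, 5, 2)
The stuck group stays short no matter what:
  T_e cannot run: need (5, 8, 2, 0) vs free (2, 8, 5, 2) (insufficient type-A units)
  T_i cannot run: need (3, 5, 3, 0) vs free (2, 8, 5, 2) (insufficient type-A units)
  T_h cannot run: need (5, 1, 2, 3) vs free (2, 8, 5, 2) (insufficient type-A units and type-C units)
  T_f cannot run: need (4, 2, 2, 0) vs free (2, 8, 5, 2) (insufficient type-A units)


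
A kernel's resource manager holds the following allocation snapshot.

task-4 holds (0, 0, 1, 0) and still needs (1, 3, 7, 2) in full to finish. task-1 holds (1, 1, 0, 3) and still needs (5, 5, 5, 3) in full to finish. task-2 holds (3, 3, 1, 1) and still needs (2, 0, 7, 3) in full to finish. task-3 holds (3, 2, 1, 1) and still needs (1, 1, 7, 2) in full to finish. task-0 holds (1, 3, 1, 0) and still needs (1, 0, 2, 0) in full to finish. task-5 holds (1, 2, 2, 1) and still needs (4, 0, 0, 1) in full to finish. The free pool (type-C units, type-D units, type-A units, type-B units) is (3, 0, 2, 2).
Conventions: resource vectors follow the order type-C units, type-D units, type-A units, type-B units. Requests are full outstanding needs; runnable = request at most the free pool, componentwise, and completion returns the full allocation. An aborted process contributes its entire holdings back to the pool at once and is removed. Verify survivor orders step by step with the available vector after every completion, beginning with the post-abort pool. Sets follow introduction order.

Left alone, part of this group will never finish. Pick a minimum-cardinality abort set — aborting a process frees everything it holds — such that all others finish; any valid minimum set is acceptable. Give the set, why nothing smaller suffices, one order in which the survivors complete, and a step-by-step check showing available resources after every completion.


Minimum abort set: task-4 and task-2.
Key observation: task-3 had no path to completion before; after the abort of task-4 and task-2 ((3, 3, 2, 1) returned), step 4 is where it fits.
Minimality, checking each single-abort alternative: task-4 alone leaves task-2 blocked (short on type-A units); task-1 alone leaves task-4 blocked (short on type-A units); task-2 alone leaves task-4 blocked (short on type-A units); task-3 alone leaves task-4 blocked (short on type-A units); task-0 alone leaves task-4 blocked (short on type-A units); task-5 alone leaves task-4 blocked (short on type-A units).
Survivors finish in the order: task-0, task-1, task-5, task-3. Step-by-step check (pool after the aborts first):
  pool = (6, 3, 4, 3)
  task-0 needs (1, 0, 2, 0) <= (6, 3, 4, 3) -> finishes; pool += (1, 3, 1, 0) = (7, 6, 5, 3)
  task-1 needs (5, 5, 5, 3) <= (7, 6, 5, 3) -> finishes; pool += (1, 1, 0, 3) = (8, 7, 5, 6)
  task-5 needs (4, 0, 0, 1) <= (8, 7, 5, 6) -> finishes; pool += (1, 2, 2, 1) = (9, 9, 7, 7)
  task-3 needs (1, 1, 7, 2) <= (9, 9, 7, 7) -> finishes; pool += (3, 2, 1, 1) = (12, 11, 8, 8)


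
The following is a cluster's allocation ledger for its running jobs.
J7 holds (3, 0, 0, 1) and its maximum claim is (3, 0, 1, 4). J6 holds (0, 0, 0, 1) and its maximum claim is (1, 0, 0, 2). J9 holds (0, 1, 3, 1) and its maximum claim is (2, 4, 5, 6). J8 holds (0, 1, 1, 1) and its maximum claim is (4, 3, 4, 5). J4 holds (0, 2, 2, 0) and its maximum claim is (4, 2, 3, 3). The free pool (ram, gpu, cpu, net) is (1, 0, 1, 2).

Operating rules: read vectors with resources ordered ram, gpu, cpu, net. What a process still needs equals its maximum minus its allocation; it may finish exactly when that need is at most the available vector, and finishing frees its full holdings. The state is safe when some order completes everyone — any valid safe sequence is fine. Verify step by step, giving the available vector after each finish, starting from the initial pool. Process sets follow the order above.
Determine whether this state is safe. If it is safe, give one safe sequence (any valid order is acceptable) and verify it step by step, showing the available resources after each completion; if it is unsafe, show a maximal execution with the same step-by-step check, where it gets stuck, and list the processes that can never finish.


SAFE. One safe sequence: J6, J7, J4, J8, J9.
Key observation: J6 marks the first exact bind of the order: its need (1, 0, 0, 1) fits the free (1, 0, 1, 2) with zero slack on a requested resource.
Step-by-step check:
  pool = (1, 0, 1, 2)
  J6 needs (1, 0, 0, 1) <= (1, 0, 1, 2) -> finishes; pool += (0, 0, 0, 1) = (1, 0, 1, 3)
  J7 needs (0, 0, 1, 3) <= (1, 0, 1, 3) -> finishes; pool += (3, 0, 0, 1) = (4, 0, 1, 4)
  J4 needs (4, 0, 1, 3) <= (4, 0, 1, 4) -> finishes; pool += (0, 2, 2, 0) = (4, 2, 3, 4)
  J8 needs (4, 2, 3, 4) <= (4, 2, 3, 4) -> finishes; pool += (0, 1, 1, 1) = (4, 3, 4, 5)
  J9 needs (2, 3, 2, 5) <= (4, 3, 4, 5) -> finishes; pool += (0, 1, 3, 1) = (4, 4, 7, 6)


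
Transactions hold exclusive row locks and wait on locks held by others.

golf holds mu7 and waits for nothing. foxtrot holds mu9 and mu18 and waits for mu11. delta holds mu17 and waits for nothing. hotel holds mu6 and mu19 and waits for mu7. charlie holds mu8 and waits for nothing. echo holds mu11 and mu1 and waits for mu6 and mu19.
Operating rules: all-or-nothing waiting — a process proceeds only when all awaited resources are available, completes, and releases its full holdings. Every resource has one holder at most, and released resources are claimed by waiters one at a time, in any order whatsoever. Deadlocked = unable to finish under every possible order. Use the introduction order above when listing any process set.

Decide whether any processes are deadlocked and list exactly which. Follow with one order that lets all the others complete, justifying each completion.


No process is deadlocked.
Key observation: every chain of waits terminates; starting from the processes that wait on nothing, all the rest unlock in turn.
A valid finishing order for the others: golf, hotel, echo, charlie, foxtrot, delta.
Verifying each step:
  golf waits on nothing -> runs at once and releases mu7
  run hotel (all its waits — mu7 — are resolved); releases mu6 and mu19
  run echo (all its waits — mu6 and mu19 — are resolved); releases mu11 and mu1
  charlie waits on nothing -> runs at once and releases mu8
  run foxtrot (all its waits — mu11 — are resolved); releases mu9 and mu18
  delta waits on nothing -> runs at once and releases mu17


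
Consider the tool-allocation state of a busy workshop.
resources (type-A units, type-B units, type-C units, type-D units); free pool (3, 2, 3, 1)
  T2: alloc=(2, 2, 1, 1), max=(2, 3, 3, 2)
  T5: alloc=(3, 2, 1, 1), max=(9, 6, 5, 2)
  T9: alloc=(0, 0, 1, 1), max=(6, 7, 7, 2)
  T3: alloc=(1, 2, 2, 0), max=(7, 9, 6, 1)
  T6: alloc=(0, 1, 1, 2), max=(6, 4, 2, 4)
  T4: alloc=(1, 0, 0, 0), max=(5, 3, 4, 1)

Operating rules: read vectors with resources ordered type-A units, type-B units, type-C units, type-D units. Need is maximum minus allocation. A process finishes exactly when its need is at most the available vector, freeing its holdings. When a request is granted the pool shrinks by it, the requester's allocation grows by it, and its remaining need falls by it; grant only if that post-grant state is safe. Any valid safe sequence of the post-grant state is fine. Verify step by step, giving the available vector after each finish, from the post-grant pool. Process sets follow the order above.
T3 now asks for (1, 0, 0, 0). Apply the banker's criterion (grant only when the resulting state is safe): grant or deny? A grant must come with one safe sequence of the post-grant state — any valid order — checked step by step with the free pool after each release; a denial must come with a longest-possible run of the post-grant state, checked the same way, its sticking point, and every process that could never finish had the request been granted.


DENY. Granting would leave the state unsafe.
Key observation: after T2, T4 the pool peaks at (5, 4, 4, 2), and each blocked process is short somewhere: T5 on type-A units; T9 on type-A units, type-B units, type-C units; T3 on type-B units; T6 on type-A units.
Pretend the grant happened; the run T2, T4 goes as far as possible. Walking it through:
  pool = (2, 2, 3, 1)
  T2 needs (0, 1, 2, 1) <= (2, 2, 3, 1) -> finishes; pool += (2, 2, 1, 1) = (4, 4, 4, 2)
  T4 needs (4, 3, 4, 1) <= (4, 4, 4, 2) -> finishes; pool += (1, 0, 0, 0) = (5, 4, 4, 2)
  T5 still needs (6, 4, 4, 1) but only (5, 4, 4, 2) is free — short on type-A units
  T9 still needs (6, 7, 6, 1) but only (5, 4, 4, 2) is free — short on type-A units, type-B units and type-C units
  T3 still needs (5, 7, 4, 1) but only (5, 4, 4, 2) is free — short on type-B units
  T6 still needs (6, 3, 1, 2) but only (5, 4, 4, 2) is free — short on type-A units
Had the request been granted, T5, T9, T3 and T6 could never finish.


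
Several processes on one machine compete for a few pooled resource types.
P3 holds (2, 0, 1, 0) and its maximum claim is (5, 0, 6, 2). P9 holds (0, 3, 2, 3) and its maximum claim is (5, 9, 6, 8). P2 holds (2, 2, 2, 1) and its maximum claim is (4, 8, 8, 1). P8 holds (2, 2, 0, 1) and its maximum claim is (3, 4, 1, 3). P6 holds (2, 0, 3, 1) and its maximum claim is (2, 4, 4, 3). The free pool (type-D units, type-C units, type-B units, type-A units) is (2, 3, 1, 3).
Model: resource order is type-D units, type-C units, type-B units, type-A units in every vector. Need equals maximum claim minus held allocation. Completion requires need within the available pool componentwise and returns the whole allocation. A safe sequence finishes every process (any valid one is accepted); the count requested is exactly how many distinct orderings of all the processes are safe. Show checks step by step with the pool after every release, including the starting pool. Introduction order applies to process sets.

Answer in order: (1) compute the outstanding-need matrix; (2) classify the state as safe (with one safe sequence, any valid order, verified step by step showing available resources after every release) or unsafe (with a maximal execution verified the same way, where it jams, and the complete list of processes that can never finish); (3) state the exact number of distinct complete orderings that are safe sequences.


(1) Remaining need (order type-D units, type-C units, type-B units, type-A units):
  P3: (3, 0, 5, 2)
  P9: (5, 6, 4, 5)
  P2: (2, 6, 6, 0)
  P8: (1, 2, 1, 2)
  P6: (0, 4, 1, 2)
(2) UNSAFE.
Key observation: after P8, P6 the pool peaks at (6, 5, 4, 5), and each blocked process is short somewhere: P3 on type-B units; P9 on type-C units; P2 on type-C units, type-B units.
A maximal execution: P8, P6 — then nothing else fits. Check, step by step:
  pool = (2, 3, 1, 3)
  P8 needs (1, 2, 1, 2) <= (2, 3, 1, 3) -> finishes; pool += (2, 2, 0, 1) = (4, 5, 1, 4)
  P6 needs (0, 4, 1, 2) <= (4, 5, 1, 4) -> finishes; pool += (2, 0, 3, 1) = (6, 5, 4, 5)
  blocked: P3 wants (3, 0, 5, 2), pool (6, 5, 4, 5) — not enough type-B units
  blocked: P9 wants (5, 6, 4, 5), pool (6, 5, 4, 5) — not enough type-C units
  blocked: P2 wants (2, 6, 6, 0), pool (6, 5, 4, 5) — not enough type-C units and type-B units
Processes that can never finish: P3, P9 and P2.
(3) Exactly 0 of the possible complete orderings are safe sequences.


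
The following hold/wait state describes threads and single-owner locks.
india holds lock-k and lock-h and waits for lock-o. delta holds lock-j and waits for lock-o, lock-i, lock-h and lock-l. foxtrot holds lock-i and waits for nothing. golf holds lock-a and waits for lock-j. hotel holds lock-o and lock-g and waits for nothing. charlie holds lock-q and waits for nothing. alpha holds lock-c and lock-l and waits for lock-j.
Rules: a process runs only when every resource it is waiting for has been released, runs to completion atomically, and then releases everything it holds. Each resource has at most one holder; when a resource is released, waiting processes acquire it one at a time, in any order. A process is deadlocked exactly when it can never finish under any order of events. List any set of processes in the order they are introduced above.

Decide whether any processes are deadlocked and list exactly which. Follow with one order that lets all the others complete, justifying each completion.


The deadlocked set is delta, golf and alpha.
Key observation: the knot is the closed ring of waits delta -> alpha -> delta; golf waits into the deadlock from upstream.
The rest can finish in the order hotel, india, foxtrot, charlie.
Verifying each step:
  run hotel (it waits on nothing); releases lock-o and lock-g
  india: everything it awaited (lock-o) is free; runs, freeing lock-k and lock-h
  run foxtrot (it waits on nothing); releases lock-i
  run charlie (it waits on nothing); releases lock-q


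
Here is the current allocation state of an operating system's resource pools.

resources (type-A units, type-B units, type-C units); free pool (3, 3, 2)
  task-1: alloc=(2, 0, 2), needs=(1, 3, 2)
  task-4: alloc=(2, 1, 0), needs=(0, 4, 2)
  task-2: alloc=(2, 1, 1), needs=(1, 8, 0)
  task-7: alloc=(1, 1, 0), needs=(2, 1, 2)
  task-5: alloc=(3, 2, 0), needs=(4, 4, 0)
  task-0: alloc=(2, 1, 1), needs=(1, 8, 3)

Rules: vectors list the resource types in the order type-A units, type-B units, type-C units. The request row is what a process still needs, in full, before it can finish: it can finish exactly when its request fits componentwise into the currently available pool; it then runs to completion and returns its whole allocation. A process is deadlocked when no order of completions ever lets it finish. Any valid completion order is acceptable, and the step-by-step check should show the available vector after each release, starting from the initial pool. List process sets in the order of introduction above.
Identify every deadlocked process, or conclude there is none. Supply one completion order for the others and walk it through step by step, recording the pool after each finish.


Deadlocked: task-2 and task-0.
Key observation: after task-7, task-1, task-5, task-4 complete, (11, 7, 4) is the best the pool ever gets, yet each leftover process wants more type-B units.
The rest can finish in the order task-7, task-1, task-5, task-4. Check, step by step:
  pool = (3, 3, 2)
  run task-7 (needs (2, 1, 2), free (3, 3, 2)); after release of (1, 1, 0) the pool is (4, 4, 2)
  run task-1 (needs (1, 3, 2), free (4, 4, 2)); after release of (2, 0, 2) the pool is (6, 4, 4)
  run task-5 (needs (4, 4, 0), free (6, 4, 4)); after release of (3, 2, 0) the pool is (9, 6, 4)
  run task-4 (needs (0, 4, 2), free (9, 6, 4)); after release of (2, 1, 0) the pool is (11, 7, 4)
The stuck group stays short no matter what:
  task-2 cannot run: need (1, 8, 0) vs free (11, 7, 4) (insufficient type-B units)
  task-0 cannot run: need (1, 8, 3) vs free (11, 7, 4) (insufficient type-B units)


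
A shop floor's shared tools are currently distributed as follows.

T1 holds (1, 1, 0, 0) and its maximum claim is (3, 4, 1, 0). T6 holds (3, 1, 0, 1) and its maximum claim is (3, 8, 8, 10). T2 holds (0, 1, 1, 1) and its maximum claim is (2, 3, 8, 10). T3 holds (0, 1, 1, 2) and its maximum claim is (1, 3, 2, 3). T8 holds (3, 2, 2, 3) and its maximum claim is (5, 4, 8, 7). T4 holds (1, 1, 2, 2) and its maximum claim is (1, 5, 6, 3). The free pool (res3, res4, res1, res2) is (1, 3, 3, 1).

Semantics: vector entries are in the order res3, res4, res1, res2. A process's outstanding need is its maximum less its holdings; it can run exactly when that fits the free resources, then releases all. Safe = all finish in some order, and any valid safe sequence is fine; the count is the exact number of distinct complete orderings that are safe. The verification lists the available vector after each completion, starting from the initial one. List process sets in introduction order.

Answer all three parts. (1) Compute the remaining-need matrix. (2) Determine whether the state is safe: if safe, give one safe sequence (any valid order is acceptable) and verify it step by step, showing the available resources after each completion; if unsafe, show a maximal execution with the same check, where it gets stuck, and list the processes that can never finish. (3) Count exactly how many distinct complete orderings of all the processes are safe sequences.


(1) Remaining need (order res3, res4, res1, res2):
  T1: (2, 3, 1, 0)
  T6: (0, 7, 8, 9)
  T2: (2, 2, 7, 9)
  T3: (1, 2, 1, 1)
  T8: (2, 2, 6, 4)
  T4: (0, 4, 4, 1)
(2) UNSAFE — no complete ordering exists.
Key observation: once T3, T4, T1, T8 finish, the pool peaks at (6, 8, 8, 8) — and every remaining process still needs more res2 than that.
The run T3, T4, T1, T8 cannot be extended any further. Check, step by step:
  pool = (1, 3, 3, 1)
  T3 needs (1, 2, 1, 1) <= (1, 3, 3, 1) -> finishes; pool += (0, 1, 1, 2) = (1, 4, 4, 3)
  T4 needs (0, 4, 4, 1) <= (1, 4, 4, 3) -> finishes; pool += (1, 1, 2, 2) = (2, 5, 6, 5)
  T1 needs (2, 3, 1, 0) <= (2, 5, 6, 5) -> finishes; pool += (1, 1, 0, 0) = (3, 6, 6, 5)
  T8 needs (2, 2, 6, 4) <= (3, 6, 6, 5) -> finishes; pool += (3, 2, 2, 3) = (6, 8, 8, 8)
  blocked: T6 wants (0, 7, 8, 9), pool (6, 8, 8, 8) — not enough res2
  blocked: T2 wants (2, 2, 7, 9), pool (6, 8, 8, 8) — not enough res2
Processes that can never finish: T6 and T2.
(3) The exact count: 0 of the possible complete orderings are safe sequences.


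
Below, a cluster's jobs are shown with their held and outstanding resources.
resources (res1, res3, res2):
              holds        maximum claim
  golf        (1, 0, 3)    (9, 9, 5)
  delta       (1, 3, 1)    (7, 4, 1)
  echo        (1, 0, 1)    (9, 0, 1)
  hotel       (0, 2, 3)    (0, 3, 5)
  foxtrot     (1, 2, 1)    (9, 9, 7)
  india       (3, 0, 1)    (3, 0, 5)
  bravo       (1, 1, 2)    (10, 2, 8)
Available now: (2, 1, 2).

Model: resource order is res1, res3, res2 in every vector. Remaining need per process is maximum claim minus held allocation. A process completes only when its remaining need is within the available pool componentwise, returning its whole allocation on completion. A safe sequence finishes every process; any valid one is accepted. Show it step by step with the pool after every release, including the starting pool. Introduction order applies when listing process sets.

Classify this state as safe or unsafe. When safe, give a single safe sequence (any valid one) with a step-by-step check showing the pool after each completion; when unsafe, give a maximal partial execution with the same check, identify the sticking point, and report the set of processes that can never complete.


The state is UNSAFE.
Key observation: no order helps: past hotel, india, the free pool tops out at (5, 3, 6), below what each blocked process needs in res1.
The run hotel, india cannot be extended any further. Check, step by step:
  pool = (2, 1, 2)
  hotel: need (0, 1, 2) fits (2, 1, 2); releases (0, 2, 3), pool now (2, 3, 5)
  india: need (0, 0, 4) fits (2, 3, 5); releases (3, 0, 1), pool now (5, 3, 6)
  golf still needs (8, 9, 2) but only (5, 3, 6) is free — short on res1 and res3
  delta still needs (6, 1, 0) but only (5, 3, 6) is free — short on res1
  echo still needs (8, 0, 0) but only (5, 3, 6) is free — short on res1
  foxtrot still needs (8, 7, 6) but only (5, 3, 6) is free — short on res1 and res3
  bravo still needs (9, 1, 6) but only (5, 3, 6) is free — short on res1
Permanently blocked: golf, delta, echo, foxtrot and bravo.


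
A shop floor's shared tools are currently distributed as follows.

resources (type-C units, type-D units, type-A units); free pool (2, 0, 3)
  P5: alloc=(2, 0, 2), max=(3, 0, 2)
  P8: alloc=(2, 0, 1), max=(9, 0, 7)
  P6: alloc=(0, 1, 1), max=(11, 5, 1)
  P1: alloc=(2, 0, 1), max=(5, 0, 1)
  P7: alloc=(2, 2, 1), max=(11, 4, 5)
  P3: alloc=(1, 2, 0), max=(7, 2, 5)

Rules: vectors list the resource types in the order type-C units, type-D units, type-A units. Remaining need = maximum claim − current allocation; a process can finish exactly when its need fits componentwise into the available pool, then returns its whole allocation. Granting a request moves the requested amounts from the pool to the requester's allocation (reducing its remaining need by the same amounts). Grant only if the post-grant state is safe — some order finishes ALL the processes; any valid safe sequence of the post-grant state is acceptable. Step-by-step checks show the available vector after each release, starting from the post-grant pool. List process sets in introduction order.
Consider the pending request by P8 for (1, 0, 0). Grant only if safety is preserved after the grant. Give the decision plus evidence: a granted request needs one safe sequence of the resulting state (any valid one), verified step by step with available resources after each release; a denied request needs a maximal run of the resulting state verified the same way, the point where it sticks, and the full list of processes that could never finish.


DENY — the pretend-granted state is unsafe.
Key observation: no order helps: past P5, P1, the free pool tops out at (5, 0, 6), below what each blocked process needs in type-C units.
On the post-grant state, P5, P1 is a maximal run — nothing extends it. Verifying each step:
  pool = (1, 0, 3)
  P5 needs (1, 0, 0) <= (1, 0, 3) -> finishes; pool += (2, 0, 2) = (3, 0, 5)
  P1 needs (3, 0, 0) <= (3, 0, 5) -> finishes; pool += (2, 0, 1) = (5, 0, 6)
  P8 still needs (6, 0, 6) but only (5, 0, 6) is free — short on type-C units
  P6 still needs (11, 4, 0) but only (5, 0, 6) is free — short on type-C units and type-D units
  P7 still needs (9, 2, 4) but only (5, 0, 6) is free — short on type-C units and type-D units
  P3 still needs (6, 0, 5) but only (5, 0, 6) is free — short on type-C units
Processes that could never finish after the grant: P8, P6, P7 and P3.


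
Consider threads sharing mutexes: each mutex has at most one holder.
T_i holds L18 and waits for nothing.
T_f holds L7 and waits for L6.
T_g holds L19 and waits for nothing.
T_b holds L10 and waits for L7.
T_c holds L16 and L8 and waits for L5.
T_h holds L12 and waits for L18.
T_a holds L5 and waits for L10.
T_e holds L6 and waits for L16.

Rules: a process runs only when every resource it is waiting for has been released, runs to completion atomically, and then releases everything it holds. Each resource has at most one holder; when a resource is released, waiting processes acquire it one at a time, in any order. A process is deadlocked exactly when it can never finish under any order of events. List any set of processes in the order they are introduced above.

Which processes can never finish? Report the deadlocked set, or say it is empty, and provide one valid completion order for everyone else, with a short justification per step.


Deadlocked set: T_f, T_b, T_c, T_a and T_e.
Key observation: nobody on the ring T_f -> T_e -> T_c -> T_a -> T_b -> T_f can start until another member finishes, which never happens; no other process is dragged down with it.
One completion order for the rest: T_i, T_g, T_h.
Verifying each step:
  run T_i (it waits on nothing); releases L18
  run T_g (it waits on nothing); releases L19
  T_h waits on L18 — all released -> runs and releases L12


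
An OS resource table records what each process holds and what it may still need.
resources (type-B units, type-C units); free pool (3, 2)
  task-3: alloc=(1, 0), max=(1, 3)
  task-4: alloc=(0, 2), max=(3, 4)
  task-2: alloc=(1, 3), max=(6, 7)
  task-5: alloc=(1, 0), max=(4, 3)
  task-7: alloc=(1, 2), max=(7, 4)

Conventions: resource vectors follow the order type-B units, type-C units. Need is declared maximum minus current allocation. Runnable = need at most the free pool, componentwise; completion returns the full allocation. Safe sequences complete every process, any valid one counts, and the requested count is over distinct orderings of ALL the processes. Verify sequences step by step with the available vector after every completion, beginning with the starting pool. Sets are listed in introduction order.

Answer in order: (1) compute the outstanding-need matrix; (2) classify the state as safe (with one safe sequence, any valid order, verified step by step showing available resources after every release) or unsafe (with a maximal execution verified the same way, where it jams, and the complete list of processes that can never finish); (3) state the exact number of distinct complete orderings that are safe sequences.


(1) Remaining need (order type-B units, type-C units):
  task-3: (0, 3)
  task-4: (3, 2)
  task-2: (5, 4)
  task-5: (3, 3)
  task-7: (6, 2)
(2) The state is SAFE; one workable sequence: task-4, task-5, task-3, task-2, task-7.
Key observation: task-4 is the earliest step where a requested resource binds exactly: need (3, 2), pool (3, 2) at its turn.
Step-by-step check:
  pool = (3, 2)
  task-4 needs (3, 2) <= (3, 2) -> finishes; pool += (0, 2) = (3, 4)
  task-5 needs (3, 3) <= (3, 4) -> finishes; pool += (1, 0) = (4, 4)
  task-3 needs (0, 3) <= (4, 4) -> finishes; pool += (1, 0) = (5, 4)
  task-2 needs (5, 4) <= (5, 4) -> finishes; pool += (1, 3) = (6, 7)
  task-7 needs (6, 2) <= (6, 7) -> finishes; pool += (1, 2) = (7, 9)
(3) The exact count: 2 of the possible complete orderings are safe sequences.


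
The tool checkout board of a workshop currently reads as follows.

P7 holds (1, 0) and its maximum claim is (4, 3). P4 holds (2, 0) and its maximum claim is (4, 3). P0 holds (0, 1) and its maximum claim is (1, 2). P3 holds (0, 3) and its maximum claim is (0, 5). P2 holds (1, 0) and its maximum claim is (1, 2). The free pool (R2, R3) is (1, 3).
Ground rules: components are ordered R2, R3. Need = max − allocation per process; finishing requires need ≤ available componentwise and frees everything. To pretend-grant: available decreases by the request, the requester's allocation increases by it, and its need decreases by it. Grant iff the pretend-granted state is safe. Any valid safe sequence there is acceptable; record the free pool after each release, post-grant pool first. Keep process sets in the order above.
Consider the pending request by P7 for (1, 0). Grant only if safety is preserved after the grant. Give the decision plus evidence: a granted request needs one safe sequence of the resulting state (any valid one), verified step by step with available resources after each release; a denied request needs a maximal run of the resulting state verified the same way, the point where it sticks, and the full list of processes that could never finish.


DENY — the pretend-granted state is unsafe.
Key observation: no order helps: past P2, P0, P3, the free pool tops out at (1, 7), below what each blocked process needs in R2.
Pretend the grant happened; the run P2, P0, P3 goes as far as possible. Walking it through:
  pool = (0, 3)
  P2 needs (0, 2) <= (0, 3) -> finishes; pool += (1, 0) = (1, 3)
  P0 needs (1, 1) <= (1, 3) -> finishes; pool += (0, 1) = (1, 4)
  P3 needs (0, 2) <= (1, 4) -> finishes; pool += (0, 3) = (1, 7)
  P7 still needs (2, 3) but only (1, 7) is free — short on R2
  P4 still needs (2, 3) but only (1, 7) is free — short on R2
Had the request been granted, P7 and P4 could never finish.


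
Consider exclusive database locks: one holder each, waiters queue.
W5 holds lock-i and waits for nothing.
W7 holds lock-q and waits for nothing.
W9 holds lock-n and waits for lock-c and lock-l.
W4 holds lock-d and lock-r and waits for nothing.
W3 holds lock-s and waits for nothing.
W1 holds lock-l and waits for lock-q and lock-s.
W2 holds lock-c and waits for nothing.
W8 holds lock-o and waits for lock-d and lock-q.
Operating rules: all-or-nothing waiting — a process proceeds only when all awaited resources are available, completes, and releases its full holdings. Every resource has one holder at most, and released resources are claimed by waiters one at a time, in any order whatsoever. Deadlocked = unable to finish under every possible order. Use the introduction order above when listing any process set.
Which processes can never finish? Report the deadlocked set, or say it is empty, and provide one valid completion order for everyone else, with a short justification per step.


No process is deadlocked.
Key observation: all waits point, directly or indirectly, at processes that can finish, so nothing is permanently blocked.
One completion order for the rest: W7, W4, W8, W5, W3, W2, W1, W9.
Check, step by step:
  W7: no waits; runs immediately, freeing lock-q
  W4: no waits; runs immediately, freeing lock-d and lock-r
  run W8 (all its waits — lock-d and lock-q — are resolved); releases lock-o
  W5: no waits; runs immediately, freeing lock-i
  W3: no waits; runs immediately, freeing lock-s
  W2: no waits; runs immediately, freeing lock-c
  run W1 (all its waits — lock-q and lock-s — are resolved); releases lock-l
  run W9 (all its waits — lock-c and lock-l — are resolved); releases lock-n


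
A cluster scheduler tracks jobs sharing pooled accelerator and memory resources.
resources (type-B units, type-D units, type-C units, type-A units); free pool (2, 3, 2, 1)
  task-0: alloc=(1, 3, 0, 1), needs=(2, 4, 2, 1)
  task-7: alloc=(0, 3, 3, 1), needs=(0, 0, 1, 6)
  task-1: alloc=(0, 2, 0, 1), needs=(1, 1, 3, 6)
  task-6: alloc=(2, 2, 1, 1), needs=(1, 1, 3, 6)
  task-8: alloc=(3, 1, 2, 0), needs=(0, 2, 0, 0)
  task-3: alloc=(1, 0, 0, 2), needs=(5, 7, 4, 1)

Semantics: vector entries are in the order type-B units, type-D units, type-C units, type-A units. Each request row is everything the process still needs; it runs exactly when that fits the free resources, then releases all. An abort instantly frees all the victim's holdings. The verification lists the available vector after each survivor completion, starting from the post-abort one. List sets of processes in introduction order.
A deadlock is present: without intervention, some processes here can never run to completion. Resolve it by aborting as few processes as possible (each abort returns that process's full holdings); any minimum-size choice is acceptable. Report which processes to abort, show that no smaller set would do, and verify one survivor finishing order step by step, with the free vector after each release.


Minimum abort set: task-7 and task-1.
Key observation: task-6 had no path to completion before; after the abort of task-7 and task-1 ((0, 5, 3, 2) returned), step 4 is where it fits.
No one abort is enough; case by case: task-0 alone leaves task-7 blocked (short on type-A units); task-7 alone leaves task-1 blocked (short on type-A units); task-1 alone leaves task-7 blocked (short on type-A units); task-6 alone leaves task-7 blocked (short on type-A units); task-8 alone leaves task-7 blocked (short on type-A units); task-3 alone leaves task-7 blocked (short on type-A units).
One survivor order: task-8, task-3, task-0, task-6. Step-by-step check (post-abort pool first):
  pool = (2, 8, 5, 3)
  run task-8 (needs (0, 2, 0, 0), free (2, 8, 5, 3)); after release of (3, 1, 2, 0) the pool is (5, 9, 7, 3)
  run task-3 (needs (5, 7, 4, 1), free (5, 9, 7, 3)); after release of (1, 0, 0, 2) the pool is (6, 9, 7, 5)
  run task-0 (needs (2, 4, 2, 1), free (6, 9, 7, 5)); after release of (1, 3, 0, 1) the pool is (7, 12, 7, 6)
  run task-6 (needs (1, 1, 3, 6), free (7, 12, 7, 6)); after release of (2, 2, 1, 1) the pool is (9, 14, 8, 7)


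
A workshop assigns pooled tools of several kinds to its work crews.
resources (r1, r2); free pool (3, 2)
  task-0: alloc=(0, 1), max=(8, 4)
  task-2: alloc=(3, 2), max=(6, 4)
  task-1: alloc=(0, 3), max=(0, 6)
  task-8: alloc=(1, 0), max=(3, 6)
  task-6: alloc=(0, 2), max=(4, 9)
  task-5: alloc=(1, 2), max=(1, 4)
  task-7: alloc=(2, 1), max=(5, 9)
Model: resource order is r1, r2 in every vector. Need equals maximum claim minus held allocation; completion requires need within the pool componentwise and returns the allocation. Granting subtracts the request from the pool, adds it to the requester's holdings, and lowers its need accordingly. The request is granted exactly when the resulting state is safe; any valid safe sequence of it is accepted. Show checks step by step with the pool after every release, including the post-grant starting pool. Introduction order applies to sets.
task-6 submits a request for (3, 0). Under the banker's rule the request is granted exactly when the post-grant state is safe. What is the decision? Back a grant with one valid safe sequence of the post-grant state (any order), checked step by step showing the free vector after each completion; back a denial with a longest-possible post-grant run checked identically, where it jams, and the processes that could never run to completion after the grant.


GRANT — the state after the grant stays safe, e.g. via task-5, task-1, task-6, task-8, task-2, task-7, task-0.
Key observation: the transfer keeps a workable pool ((0, 2)); task-5 starts the safe sequence.
Verifying the post-grant state step by step:
  pool = (0, 2)
  run task-5 (needs (0, 2), free (0, 2)); after release of (1, 2) the pool is (1, 4)
  run task-1 (needs (0, 3), free (1, 4)); after release of (0, 3) the pool is (1, 7)
  run task-6 (needs (1, 7), free (1, 7)); after release of (3, 2) the pool is (4, 9)
  run task-8 (needs (2, 6), free (4, 9)); after release of (1, 0) the pool is (5, 9)
  run task-2 (needs (3, 2), free (5, 9)); after release of (3, 2) the pool is (8, 11)
  run task-7 (needs (3, 8), free (8, 11)); after release of (2, 1) the pool is (10, 12)
  run task-0 (needs (8, 3), free (10, 12)); after release of (0, 1) the pool is (10, 13)


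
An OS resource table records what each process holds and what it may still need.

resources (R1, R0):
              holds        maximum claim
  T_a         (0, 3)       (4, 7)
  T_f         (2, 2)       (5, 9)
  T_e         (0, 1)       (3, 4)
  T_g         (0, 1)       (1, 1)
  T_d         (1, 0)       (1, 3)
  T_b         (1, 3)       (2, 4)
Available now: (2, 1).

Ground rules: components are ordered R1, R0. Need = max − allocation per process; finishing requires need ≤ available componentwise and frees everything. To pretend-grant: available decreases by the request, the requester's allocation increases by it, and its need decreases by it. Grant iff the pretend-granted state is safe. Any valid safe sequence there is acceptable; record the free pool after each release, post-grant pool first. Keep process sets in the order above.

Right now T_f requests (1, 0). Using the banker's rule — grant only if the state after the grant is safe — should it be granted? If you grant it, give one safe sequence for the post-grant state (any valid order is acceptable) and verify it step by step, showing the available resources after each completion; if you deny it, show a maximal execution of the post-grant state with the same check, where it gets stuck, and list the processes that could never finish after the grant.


DENY: after the grant no complete ordering would exist.
Key observation: after T_b, T_d, T_e, T_g the pool peaks at (3, 6), and each blocked process is short somewhere: T_a on R1; T_f on R0.
On the post-grant state, T_b, T_d, T_e, T_g is a maximal run — nothing extends it. Walking it through:
  pool = (1, 1)
  run T_b (needs (1, 1), free (1, 1)); after release of (1, 3) the pool is (2, 4)
  run T_d (needs (0, 3), free (2, 4)); after release of (1, 0) the pool is (3, 4)
  run T_e (needs (3, 3), free (3, 4)); after release of (0, 1) the pool is (3, 5)
  run T_g (needs (1, 0), free (3, 5)); after release of (0, 1) the pool is (3, 6)
  blocked: T_a wants (4, 4), pool (3, 6) — not enough R1
  blocked: T_f wants (2, 7), pool (3, 6) — not enough R0
Processes that could never finish after the grant: T_a and T_f.


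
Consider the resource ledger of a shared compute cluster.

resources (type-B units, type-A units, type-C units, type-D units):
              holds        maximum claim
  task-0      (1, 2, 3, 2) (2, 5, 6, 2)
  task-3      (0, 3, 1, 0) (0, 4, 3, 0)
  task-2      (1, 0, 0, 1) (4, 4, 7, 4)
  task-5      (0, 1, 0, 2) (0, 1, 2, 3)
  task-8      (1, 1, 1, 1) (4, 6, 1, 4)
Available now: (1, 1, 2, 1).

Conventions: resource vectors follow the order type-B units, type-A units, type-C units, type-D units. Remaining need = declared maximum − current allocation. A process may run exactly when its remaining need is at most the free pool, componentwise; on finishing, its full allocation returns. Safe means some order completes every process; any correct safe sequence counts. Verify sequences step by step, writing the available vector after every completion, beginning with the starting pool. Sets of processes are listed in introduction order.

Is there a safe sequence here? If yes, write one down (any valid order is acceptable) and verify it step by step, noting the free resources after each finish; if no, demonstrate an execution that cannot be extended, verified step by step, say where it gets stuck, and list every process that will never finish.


UNSAFE — no complete ordering exists.
Key observation: once task-3, task-5, task-0 finish, the pool peaks at (2, 7, 6, 5) — and every remaining process still needs more type-B units than that.
A maximal execution: task-3, task-5, task-0 — then nothing else fits. Step-by-step check:
  pool = (1, 1, 2, 1)
  run task-3 (needs (0, 1, 2, 0), free (1, 1, 2, 1)); after release of (0, 3, 1, 0) the pool is (1, 4, 3, 1)
  run task-5 (needs (0, 0, 2, 1), free (1, 4, 3, 1)); after release of (0, 1, 0, 2) the pool is (1, 5, 3, 3)
  run task-0 (needs (1, 3, 3, 0), free (1, 5, 3, 3)); after release of (1, 2, 3, 2) the pool is (2, 7, 6, 5)
  blocked: task-2 wants (3, 4, 7, 3), pool (2, 7, 6, 5) — not enough type-B units and type-C units
  blocked: task-8 wants (3, 5, 0, 3), pool (2, 7, 6, 5) — not enough type-B units
Permanently blocked: task-2 and task-8.
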